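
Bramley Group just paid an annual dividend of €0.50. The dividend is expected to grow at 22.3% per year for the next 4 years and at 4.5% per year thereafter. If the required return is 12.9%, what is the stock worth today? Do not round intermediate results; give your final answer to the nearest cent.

€11.02

D_1 = 0.61150
D_2 = 0.74786
D_3 = 0.91464
D_4 = 1.11860
Terminal value at year 4: TV = D_4×(1+g_2)/(r−g_2) = 1.16894/0.084 = 13.91595
P_0 = D_1/(1+r)^1 + D_2/(1+r)^2 + D_3/(1+r)^3 + D_4/(1+r)^4 + TV/(1+r)^4
    = 0.54163 + 0.58673 + 0.63558 + 0.68849 + 8.56519 = 11.01762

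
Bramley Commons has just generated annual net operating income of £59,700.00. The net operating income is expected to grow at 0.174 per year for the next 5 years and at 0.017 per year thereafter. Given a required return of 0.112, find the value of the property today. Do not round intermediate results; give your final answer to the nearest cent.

D_1 = 70087.80000
D_2 = 82283.07720
D_3 = 96600.33263
D_4 = 113408.79051
D_5 = 133141.92006
Terminal value at year 5: TV = D_5×(1+g_2)/(r−g_2) = 135405.33270/0.095 = 1425319.29159
P_0 = D_1/(1+r)^1 + D_2/(1+r)^2 + D_3/(1+r)^3 + D_4/(1+r)^4 + D_5/(1+r)^5 + TV/(1+r)^5
    = 63028.59712 + 66542.78149 + 70252.90061 + 74169.87888 + 78305.24982 + 838278.30599 = 1190577.71391

£1190577.71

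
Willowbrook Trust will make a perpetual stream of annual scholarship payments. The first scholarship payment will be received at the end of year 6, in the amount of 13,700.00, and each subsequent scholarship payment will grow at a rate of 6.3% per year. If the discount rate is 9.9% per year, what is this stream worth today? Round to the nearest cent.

237372.06

Value at end of year 5: C₁ / (r − g) = 13,700.00 / (0.099 − 0.063) = 380,555.5556
Discount to today: PV = 380,555.5556 / (1 + 0.099)^5 = 380,555.5556 / 1.603203 = 237,372.06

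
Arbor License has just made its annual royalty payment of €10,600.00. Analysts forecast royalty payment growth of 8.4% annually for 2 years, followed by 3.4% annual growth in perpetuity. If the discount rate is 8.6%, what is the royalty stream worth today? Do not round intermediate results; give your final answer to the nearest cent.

D_1 = 11490.40000
D_2 = 12455.59360
Terminal value at year 2: TV = D_2×(1+g_2)/(r−g_2) = 12879.08378/0.052 = 247674.68812
P_0 = D_1/(1+r)^1 + D_2/(1+r)^2 + TV/(1+r)^2
    = 10580.47882 + 10560.99359 + 210001.29568 = 231142.76810

€231142.77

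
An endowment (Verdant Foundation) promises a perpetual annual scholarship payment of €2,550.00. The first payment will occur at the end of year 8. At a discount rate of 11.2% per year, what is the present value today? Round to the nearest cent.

€10829.01

Value at end of year 7: C / r = €2,550.00 / 0.112 = €22,767.8571
Discount to today: PV = €22,767.8571 / (1 + 0.112)^7 = €22,767.8571 / 2.102488 = €10,829.01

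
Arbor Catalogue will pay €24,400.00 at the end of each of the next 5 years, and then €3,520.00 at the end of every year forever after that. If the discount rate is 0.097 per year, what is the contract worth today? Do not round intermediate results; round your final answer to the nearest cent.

€116050.66

PV of 5-year annuity: €24,400.00 × [1 − (1+0.097)^−5] / 0.097 = 93208.46495
Perpetuity value at year 5: €3,520.00 / 0.097 = 36288.65979
PV of perpetuity: 36288.65979 / (1+0.097)^5 = 22842.19272
Total PV = 93208.46495 + 22842.19272 = 116050.65767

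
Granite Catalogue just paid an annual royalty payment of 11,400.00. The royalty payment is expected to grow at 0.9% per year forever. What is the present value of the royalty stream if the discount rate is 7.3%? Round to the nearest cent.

D₁ = D₀ × (1 + g) = 11,400.00 × 1.009 = 11,502.6000
Growing perpetuity: P = D₁ / (r − g) = 11,502.6000 / (0.073 − 0.009) = 179,728.13

179728.13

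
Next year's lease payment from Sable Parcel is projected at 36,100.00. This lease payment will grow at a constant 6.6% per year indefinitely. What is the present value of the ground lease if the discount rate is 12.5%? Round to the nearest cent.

Growing perpetuity: P = D₁ / (r − g) = 36,100.0000 / (0.125 − 0.066) = 611,864.41

611864.41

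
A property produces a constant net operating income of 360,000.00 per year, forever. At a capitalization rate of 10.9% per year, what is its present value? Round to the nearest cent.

Level perpetuity: PV = C / r = 360,000.00 / 0.109 = 3,302,752.29

3302752.29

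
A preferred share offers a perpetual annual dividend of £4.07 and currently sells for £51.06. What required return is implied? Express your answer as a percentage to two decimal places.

7.97%

P = C/r ⇒ r = C/P = £4.07/£51.06 = 0.079710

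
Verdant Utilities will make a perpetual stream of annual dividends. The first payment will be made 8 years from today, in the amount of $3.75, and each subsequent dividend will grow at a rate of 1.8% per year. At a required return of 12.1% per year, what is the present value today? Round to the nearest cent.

Value at end of year 7: C₁ / (r − g) = $3.75 / (0.121 − 0.018) = $36.4078
Discount to today: PV = $36.4078 / (1 + 0.121)^7 = $36.4078 / 2.224535 = $16.37

$16.37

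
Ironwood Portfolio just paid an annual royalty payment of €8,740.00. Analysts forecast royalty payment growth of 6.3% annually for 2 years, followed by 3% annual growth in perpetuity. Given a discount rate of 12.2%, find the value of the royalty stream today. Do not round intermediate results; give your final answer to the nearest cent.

€103955.15

D_1 = 9290.62000
D_2 = 9875.92906
Terminal value at year 2: TV = D_2×(1+g_2)/(r−g_2) = 10172.20693/0.092 = 110567.46665
P_0 = D_1/(1+r)^1 + D_2/(1+r)^2 + TV/(1+r)^2
    = 8280.40998 + 7844.98735 + 87829.74972 = 103955.14706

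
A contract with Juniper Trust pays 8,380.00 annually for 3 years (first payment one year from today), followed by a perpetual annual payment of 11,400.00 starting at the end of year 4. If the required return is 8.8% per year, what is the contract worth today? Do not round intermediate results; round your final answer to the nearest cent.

PV of 3-year annuity: 8,380.00 × [1 − (1+0.088)^−3] / 0.088 = 21288.08753
Perpetuity value at year 3: 11,400.00 / 0.088 = 129545.45455
PV of perpetuity: 129545.45455 / (1+0.088)^3 = 100585.52641
Total PV = 21288.08753 + 100585.52641 = 121873.61393

121873.61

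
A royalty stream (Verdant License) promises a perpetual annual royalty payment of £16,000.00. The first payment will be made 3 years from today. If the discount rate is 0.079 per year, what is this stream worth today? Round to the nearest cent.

Value at end of year 2: C / r = £16,000.00 / 0.079 = £202,531.6456
Discount to today: PV = £202,531.6456 / (1 + 0.079)^2 = £202,531.6456 / 1.164241 = £173,960.24

£173960.24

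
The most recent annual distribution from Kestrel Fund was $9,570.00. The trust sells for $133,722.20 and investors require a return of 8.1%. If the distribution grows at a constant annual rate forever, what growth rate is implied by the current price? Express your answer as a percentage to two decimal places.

0.88%

P = D₀(1+g)/(r−g) ⇒ P(r−g) = D₀(1+g) ⇒ g(P+D₀) = P·r − D₀
g = (P·r − D₀)/(P + D₀) = ($133,722.20×0.081 − $9,570.00) / ($133,722.20 + $9,570.00) = 0.008804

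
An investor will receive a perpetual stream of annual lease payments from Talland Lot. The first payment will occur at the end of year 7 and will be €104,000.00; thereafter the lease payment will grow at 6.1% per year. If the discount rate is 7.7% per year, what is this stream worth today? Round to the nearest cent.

€4165039.62

Value at end of year 6: C₁ / (r − g) = €104,000.00 / (0.077 − 0.061) = €6,500,000.0000
Discount to today: PV = €6,500,000.0000 / (1 + 0.077)^6 = €6,500,000.0000 / 1.560609 = €4,165,039.62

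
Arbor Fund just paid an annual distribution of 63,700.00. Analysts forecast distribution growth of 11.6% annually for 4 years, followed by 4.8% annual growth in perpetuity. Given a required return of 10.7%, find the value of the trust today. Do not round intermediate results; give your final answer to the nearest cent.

1428753.31

D_1 = 71089.20000
D_2 = 79335.54720
D_3 = 88538.47068
D_4 = 98808.93327
Terminal value at year 4: TV = D_4×(1+g_2)/(r−g_2) = 103551.76207/0.059 = 1755114.61137
P_0 = D_1/(1+r)^1 + D_2/(1+r)^2 + D_3/(1+r)^3 + D_4/(1+r)^4 + TV/(1+r)^4
    = 64217.88618 + 64739.98281 + 65266.32414 + 65796.94466 + 1168732.16955 = 1428753.30734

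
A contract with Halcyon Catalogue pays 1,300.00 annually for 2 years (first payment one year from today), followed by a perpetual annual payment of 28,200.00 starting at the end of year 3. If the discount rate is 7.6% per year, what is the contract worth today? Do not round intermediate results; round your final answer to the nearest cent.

PV of 2-year annuity: 1,300.00 × [1 − (1+0.076)^−2] / 0.076 = 2331.02085
Perpetuity value at year 2: 28,200.00 / 0.076 = 371052.63158
PV of perpetuity: 371052.63158 / (1+0.076)^2 = 320487.40998
Total PV = 2331.02085 + 320487.40998 = 322818.43084

322818.43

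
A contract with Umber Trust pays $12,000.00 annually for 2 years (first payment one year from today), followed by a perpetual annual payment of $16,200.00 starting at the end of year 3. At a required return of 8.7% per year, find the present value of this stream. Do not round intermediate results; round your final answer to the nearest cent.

$178788.46

PV of 2-year annuity: $12,000.00 × [1 − (1+0.087)^−2] / 0.087 = 21195.54592
Perpetuity value at year 2: $16,200.00 / 0.087 = 186206.89655
PV of perpetuity: 186206.89655 / (1+0.087)^2 = 157592.90956
Total PV = 21195.54592 + 157592.90956 = 178788.45548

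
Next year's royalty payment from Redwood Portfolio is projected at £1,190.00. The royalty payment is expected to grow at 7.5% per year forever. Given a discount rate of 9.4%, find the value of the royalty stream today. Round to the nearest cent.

Growing perpetuity: P = D₁ / (r − g) = £1,190.0000 / (0.094 − 0.075) = £62,631.58

£62631.58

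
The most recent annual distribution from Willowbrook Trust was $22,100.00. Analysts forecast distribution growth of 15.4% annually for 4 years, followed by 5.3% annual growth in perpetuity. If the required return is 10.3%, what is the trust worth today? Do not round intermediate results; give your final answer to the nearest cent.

D_1 = 25503.40000
D_2 = 29430.92360
D_3 = 33963.28583
D_4 = 39193.63185
Terminal value at year 4: TV = D_4×(1+g_2)/(r−g_2) = 41270.89434/0.05 = 825417.88682
P_0 = D_1/(1+r)^1 + D_2/(1+r)^2 + D_3/(1+r)^3 + D_4/(1+r)^4 + TV/(1+r)^4
    = 23121.84950 + 24190.94680 + 25309.47653 + 26479.72431 + 557662.99398 = 656764.99113

$656764.99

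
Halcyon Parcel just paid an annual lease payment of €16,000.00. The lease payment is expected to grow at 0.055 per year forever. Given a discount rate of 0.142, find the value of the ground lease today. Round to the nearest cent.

D₁ = D₀ × (1 + g) = €16,000.00 × 1.055 = €16,880.0000
Growing perpetuity: P = D₁ / (r − g) = €16,880.0000 / (0.142 − 0.055) = €194,022.99

€194022.99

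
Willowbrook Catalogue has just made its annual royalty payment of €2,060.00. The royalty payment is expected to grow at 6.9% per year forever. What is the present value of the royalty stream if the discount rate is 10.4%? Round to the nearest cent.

D₁ = D₀ × (1 + g) = €2,060.00 × 1.069 = €2,202.1400
Growing perpetuity: P = D₁ / (r − g) = €2,202.1400 / (0.104 − 0.069) = €62,918.29

€62918.29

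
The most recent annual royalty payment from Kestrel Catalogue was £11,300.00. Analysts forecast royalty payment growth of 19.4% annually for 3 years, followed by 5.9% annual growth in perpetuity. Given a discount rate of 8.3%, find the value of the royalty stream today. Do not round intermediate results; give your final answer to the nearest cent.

D_1 = 13492.20000
D_2 = 16109.68680
D_3 = 19234.96604
Terminal value at year 3: TV = D_3×(1+g_2)/(r−g_2) = 20369.82904/0.024 = 848742.87648
P_0 = D_1/(1+r)^1 + D_2/(1+r)^2 + D_3/(1+r)^3 + TV/(1+r)^3
    = 12458.17175 + 13735.04807 + 15142.79538 + 668175.84628 = 709511.86148

£709511.86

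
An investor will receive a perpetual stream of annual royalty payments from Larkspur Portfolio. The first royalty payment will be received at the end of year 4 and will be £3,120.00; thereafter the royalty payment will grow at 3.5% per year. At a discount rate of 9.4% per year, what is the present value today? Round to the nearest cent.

Value at end of year 3: C₁ / (r − g) = £3,120.00 / (0.094 − 0.035) = £52,881.3559
Discount to today: PV = £52,881.3559 / (1 + 0.094)^3 = £52,881.3559 / 1.309339 = £40,387.84

£40387.84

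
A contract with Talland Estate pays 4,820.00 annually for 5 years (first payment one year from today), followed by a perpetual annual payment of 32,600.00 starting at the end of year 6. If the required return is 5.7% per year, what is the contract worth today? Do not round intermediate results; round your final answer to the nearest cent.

453949.12

PV of 5-year annuity: 4,820.00 × [1 − (1+0.057)^−5] / 0.057 = 20470.37426
Perpetuity value at year 5: 32,600.00 / 0.057 = 571929.82456
PV of perpetuity: 571929.82456 / (1+0.057)^5 = 433478.74552
Total PV = 20470.37426 + 433478.74552 = 453949.11978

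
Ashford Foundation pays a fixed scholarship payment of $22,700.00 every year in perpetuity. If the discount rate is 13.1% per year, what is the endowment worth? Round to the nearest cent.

$173282.44

Level perpetuity: PV = C / r = $22,700.00 / 0.131 = $173,282.44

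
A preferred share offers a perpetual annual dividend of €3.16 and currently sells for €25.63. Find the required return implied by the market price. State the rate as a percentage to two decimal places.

12.33%

P = C/r ⇒ r = C/P = €3.16/€25.63 = 0.123293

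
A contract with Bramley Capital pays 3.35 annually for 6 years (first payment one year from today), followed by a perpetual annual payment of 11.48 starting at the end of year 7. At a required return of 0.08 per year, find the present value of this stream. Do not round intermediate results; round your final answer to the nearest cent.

PV of 6-year annuity: 3.35 × [1 − (1+0.08)^−6] / 0.08 = 15.48665
Perpetuity value at year 6: 11.48 / 0.08 = 143.50000
PV of perpetuity: 143.50000 / (1+0.08)^6 = 90.42934
Total PV = 15.48665 + 90.42934 = 105.91599

105.92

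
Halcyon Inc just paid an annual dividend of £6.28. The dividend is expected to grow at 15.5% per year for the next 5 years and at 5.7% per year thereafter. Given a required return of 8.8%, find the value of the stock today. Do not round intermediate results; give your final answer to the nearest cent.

D_1 = 7.25340
D_2 = 8.37768
D_3 = 9.67622
D_4 = 11.17603
D_5 = 12.90832
Terminal value at year 5: TV = D_5×(1+g_2)/(r−g_2) = 13.64409/0.031 = 440.13191
P_0 = D_1/(1+r)^1 + D_2/(1+r)^2 + D_3/(1+r)^3 + D_4/(1+r)^4 + D_5/(1+r)^5 + TV/(1+r)^5
    = 6.66673 + 7.07727 + 7.51310 + 7.97576 + 8.46691 + 288.69441 = 326.39418

£326.39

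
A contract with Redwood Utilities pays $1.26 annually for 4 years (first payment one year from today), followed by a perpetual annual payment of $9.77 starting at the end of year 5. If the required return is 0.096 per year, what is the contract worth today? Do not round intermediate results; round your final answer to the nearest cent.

PV of 4-year annuity: $1.26 × [1 − (1+0.096)^−4] / 0.096 = 4.02886
Perpetuity value at year 4: $9.77 / 0.096 = 101.77083
PV of perpetuity: 101.77083 / (1+0.096)^4 = 70.53117
Total PV = 4.02886 + 70.53117 = 74.56004

$74.56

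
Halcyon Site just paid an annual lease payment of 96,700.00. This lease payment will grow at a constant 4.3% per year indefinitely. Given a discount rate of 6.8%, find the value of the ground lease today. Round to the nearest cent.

4034324.00

D₁ = D₀ × (1 + g) = 96,700.00 × 1.043 = 100,858.1000
Growing perpetuity: P = D₁ / (r − g) = 100,858.1000 / (0.068 − 0.043) = 4,034,324.00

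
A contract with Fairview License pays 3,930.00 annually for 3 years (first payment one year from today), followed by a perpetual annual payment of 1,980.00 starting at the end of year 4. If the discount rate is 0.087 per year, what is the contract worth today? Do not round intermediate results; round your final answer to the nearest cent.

PV of 3-year annuity: 3,930.00 × [1 − (1+0.087)^−3] / 0.087 = 10001.41793
Perpetuity value at year 3: 1,980.00 / 0.087 = 22758.62069
PV of perpetuity: 22758.62069 / (1+0.087)^3 = 17719.73837
Total PV = 10001.41793 + 17719.73837 = 27721.15630

27721.16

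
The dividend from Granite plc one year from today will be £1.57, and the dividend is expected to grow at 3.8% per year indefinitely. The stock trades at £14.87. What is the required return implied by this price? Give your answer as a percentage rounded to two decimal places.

P = D₁/(r − g) ⇒ r = D₁/P + g = £1.5700/£14.87 + 0.038 = 0.105582 + 0.038 = 0.143582

14.36%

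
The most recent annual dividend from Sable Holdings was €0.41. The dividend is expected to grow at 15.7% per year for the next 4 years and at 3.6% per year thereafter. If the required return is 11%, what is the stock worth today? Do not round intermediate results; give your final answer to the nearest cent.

D_1 = 0.47437
D_2 = 0.54885
D_3 = 0.63501
D_4 = 0.73471
Terminal value at year 4: TV = D_4×(1+g_2)/(r−g_2) = 0.76116/0.074 = 10.28597
P_0 = D_1/(1+r)^1 + D_2/(1+r)^2 + D_3/(1+r)^3 + D_4/(1+r)^4 + TV/(1+r)^4
    = 0.42736 + 0.44546 + 0.46432 + 0.48398 + 6.77569 = 8.59680

€8.60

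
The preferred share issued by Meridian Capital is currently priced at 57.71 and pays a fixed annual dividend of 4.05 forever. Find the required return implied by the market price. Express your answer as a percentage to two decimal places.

P = C/r ⇒ r = C/P = 4.05/57.71 = 0.070178

7.02%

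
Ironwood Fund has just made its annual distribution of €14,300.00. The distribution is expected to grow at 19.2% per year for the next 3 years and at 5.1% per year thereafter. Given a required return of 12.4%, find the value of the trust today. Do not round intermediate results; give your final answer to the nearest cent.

€293856.54

D_1 = 17045.60000
D_2 = 20318.35520
D_3 = 24219.47940
Terminal value at year 3: TV = D_3×(1+g_2)/(r−g_2) = 25454.67285/0.073 = 348694.14860
P_0 = D_1/(1+r)^1 + D_2/(1+r)^2 + D_3/(1+r)^3 + TV/(1+r)^3
    = 15165.12456 + 16082.58761 + 17055.55554 + 245553.27223 = 293856.53993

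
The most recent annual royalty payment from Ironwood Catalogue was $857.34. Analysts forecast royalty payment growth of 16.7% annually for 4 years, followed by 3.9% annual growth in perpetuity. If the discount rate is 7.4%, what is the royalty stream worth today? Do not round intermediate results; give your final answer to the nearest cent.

D_1 = 1000.51578
D_2 = 1167.60192
D_3 = 1362.59144
D_4 = 1590.14420
Terminal value at year 4: TV = D_4×(1+g_2)/(r−g_2) = 1652.15983/0.035 = 47204.56654
P_0 = D_1/(1+r)^1 + D_2/(1+r)^2 + D_3/(1+r)^3 + D_4/(1+r)^4 + TV/(1+r)^4
    = 931.57894 + 1012.24639 + 1099.89901 + 1195.14166 + 35478.63386 = 39717.49986

$39717.50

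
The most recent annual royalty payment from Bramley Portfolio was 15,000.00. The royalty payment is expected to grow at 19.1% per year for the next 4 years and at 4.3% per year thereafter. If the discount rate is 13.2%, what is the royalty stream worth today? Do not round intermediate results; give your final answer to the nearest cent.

D_1 = 17865.00000
D_2 = 21277.21500
D_3 = 25341.16307
D_4 = 30181.32521
Terminal value at year 4: TV = D_4×(1+g_2)/(r−g_2) = 31479.12219/0.089 = 353698.00218
P_0 = D_1/(1+r)^1 + D_2/(1+r)^2 + D_3/(1+r)^3 + D_4/(1+r)^4 + TV/(1+r)^4
    = 15781.80212 + 16604.35188 + 17469.77304 + 18380.30008 + 215400.59537 = 283636.82250

283636.82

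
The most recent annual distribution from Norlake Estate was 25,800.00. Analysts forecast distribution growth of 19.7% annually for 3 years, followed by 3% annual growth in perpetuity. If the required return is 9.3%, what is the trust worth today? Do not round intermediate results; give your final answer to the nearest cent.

647122.40

D_1 = 30882.60000
D_2 = 36966.47220
D_3 = 44248.86722
Terminal value at year 3: TV = D_3×(1+g_2)/(r−g_2) = 45576.33324/0.063 = 723433.86095
P_0 = D_1/(1+r)^1 + D_2/(1+r)^2 + D_3/(1+r)^3 + TV/(1+r)^3
    = 28254.89478 + 30943.37517 + 33887.66704 + 554036.46113 = 647122.39813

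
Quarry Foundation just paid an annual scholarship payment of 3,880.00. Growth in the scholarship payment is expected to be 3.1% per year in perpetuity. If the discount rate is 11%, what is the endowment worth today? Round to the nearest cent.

50636.46

D₁ = D₀ × (1 + g) = 3,880.00 × 1.031 = 4,000.2800
Growing perpetuity: P = D₁ / (r − g) = 4,000.2800 / (0.11 − 0.031) = 50,636.46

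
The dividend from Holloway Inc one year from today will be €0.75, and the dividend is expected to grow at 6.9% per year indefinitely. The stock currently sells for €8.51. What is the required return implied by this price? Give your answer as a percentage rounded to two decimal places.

15.71%

P = D₁/(r − g) ⇒ r = D₁/P + g = €0.7500/€8.51 + 0.069 = 0.088132 + 0.069 = 0.157132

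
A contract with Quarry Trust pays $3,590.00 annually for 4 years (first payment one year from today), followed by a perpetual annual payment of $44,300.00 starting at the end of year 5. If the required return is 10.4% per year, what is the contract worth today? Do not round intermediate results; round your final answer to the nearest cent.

PV of 4-year annuity: $3,590.00 × [1 − (1+0.104)^−4] / 0.104 = 11281.97621
Perpetuity value at year 4: $44,300.00 / 0.104 = 425961.53846
PV of perpetuity: 425961.53846 / (1+0.104)^4 = 286743.83765
Total PV = 11281.97621 + 286743.83765 = 298025.81386

$298025.81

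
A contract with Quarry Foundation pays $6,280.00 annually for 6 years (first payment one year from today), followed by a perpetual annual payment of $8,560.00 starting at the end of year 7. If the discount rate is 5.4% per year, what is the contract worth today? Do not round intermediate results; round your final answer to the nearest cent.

PV of 6-year annuity: $6,280.00 × [1 − (1+0.054)^−6] / 0.054 = 31471.61850
Perpetuity value at year 6: $8,560.00 / 0.054 = 158518.51852
PV of perpetuity: 158518.51852 / (1+0.054)^6 = 115620.89839
Total PV = 31471.61850 + 115620.89839 = 147092.51690

$147092.52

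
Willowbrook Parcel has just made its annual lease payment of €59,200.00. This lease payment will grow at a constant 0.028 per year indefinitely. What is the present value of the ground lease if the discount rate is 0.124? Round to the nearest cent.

€633933.33

D₁ = D₀ × (1 + g) = €59,200.00 × 1.028 = €60,857.6000
Growing perpetuity: P = D₁ / (r − g) = €60,857.6000 / (0.124 − 0.028) = €633,933.33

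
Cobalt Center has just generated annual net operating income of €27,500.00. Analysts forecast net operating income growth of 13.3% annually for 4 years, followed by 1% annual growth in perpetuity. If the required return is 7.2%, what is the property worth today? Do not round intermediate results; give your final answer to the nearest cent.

€685552.88

D_1 = 31157.50000
D_2 = 35301.44750
D_3 = 39996.54002
D_4 = 45316.07984
Terminal value at year 4: TV = D_4×(1+g_2)/(r−g_2) = 45769.24064/0.062 = 738213.55868
P_0 = D_1/(1+r)^1 + D_2/(1+r)^2 + D_3/(1+r)^3 + D_4/(1+r)^4 + TV/(1+r)^4
    = 29064.83209 + 30718.70780 + 32466.69397 + 34314.14577 + 558988.50367 = 685552.88329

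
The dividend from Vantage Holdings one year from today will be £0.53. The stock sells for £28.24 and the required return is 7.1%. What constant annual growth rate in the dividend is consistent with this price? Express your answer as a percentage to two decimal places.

5.22%

P = D₁/(r−g) ⇒ g = r − D₁/P = 0.071 − £0.53/£28.24 = 0.052232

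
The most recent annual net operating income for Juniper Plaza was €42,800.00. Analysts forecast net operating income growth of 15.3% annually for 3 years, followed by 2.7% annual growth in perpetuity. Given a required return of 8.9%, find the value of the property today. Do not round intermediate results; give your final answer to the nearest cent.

€985539.07

D_1 = 49348.40000
D_2 = 56898.70520
D_3 = 65604.20710
Terminal value at year 3: TV = D_3×(1+g_2)/(r−g_2) = 67375.52069/0.062 = 1086701.94657
P_0 = D_1/(1+r)^1 + D_2/(1+r)^2 + D_3/(1+r)^3 + TV/(1+r)^3
    = 45315.33517 + 47978.49536 + 50798.16819 + 841447.07624 = 985539.07495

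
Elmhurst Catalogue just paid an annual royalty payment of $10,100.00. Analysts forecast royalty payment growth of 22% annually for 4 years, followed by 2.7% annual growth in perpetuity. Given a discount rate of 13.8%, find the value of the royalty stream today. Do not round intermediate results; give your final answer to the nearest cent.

D_1 = 12322.00000
D_2 = 15032.84000
D_3 = 18340.06480
D_4 = 22374.87906
Terminal value at year 4: TV = D_4×(1+g_2)/(r−g_2) = 22979.00079/0.111 = 207018.02514
P_0 = D_1/(1+r)^1 + D_2/(1+r)^2 + D_3/(1+r)^3 + D_4/(1+r)^4 + TV/(1+r)^4
    = 10827.76801 + 11607.97625 + 12444.40337 + 13341.10027 + 123435.22501 = 171656.47291

$171656.47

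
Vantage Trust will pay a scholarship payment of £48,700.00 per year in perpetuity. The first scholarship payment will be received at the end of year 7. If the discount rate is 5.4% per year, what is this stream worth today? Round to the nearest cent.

£657796.47

Value at end of year 6: C / r = £48,700.00 / 0.054 = £901,851.8519
Discount to today: PV = £901,851.8519 / (1 + 0.054)^6 = £901,851.8519 / 1.371020 = £657,796.47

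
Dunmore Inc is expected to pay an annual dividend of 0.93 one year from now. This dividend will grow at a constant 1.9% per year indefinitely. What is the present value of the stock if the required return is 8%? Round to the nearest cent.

Growing perpetuity: P = D₁ / (r − g) = 0.9300 / (0.08 − 0.019) = 15.25

15.25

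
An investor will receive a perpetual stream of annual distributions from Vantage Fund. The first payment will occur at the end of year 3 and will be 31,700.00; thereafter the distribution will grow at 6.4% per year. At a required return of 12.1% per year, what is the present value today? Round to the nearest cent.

442561.04

Value at end of year 2: C₁ / (r − g) = 31,700.00 / (0.121 − 0.064) = 556,140.3509
Discount to today: PV = 556,140.3509 / (1 + 0.121)^2 = 556,140.3509 / 1.256641 = 442,561.04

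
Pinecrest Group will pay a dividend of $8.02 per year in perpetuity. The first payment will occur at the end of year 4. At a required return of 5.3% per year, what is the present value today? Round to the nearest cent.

$129.60

Value at end of year 3: C / r = $8.02 / 0.053 = $151.3208
Discount to today: PV = $151.3208 / (1 + 0.053)^3 = $151.3208 / 1.167576 = $129.60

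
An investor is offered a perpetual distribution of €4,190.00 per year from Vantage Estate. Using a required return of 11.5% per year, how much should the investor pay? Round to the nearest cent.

Level perpetuity: PV = C / r = €4,190.00 / 0.115 = €36,434.78

€36434.78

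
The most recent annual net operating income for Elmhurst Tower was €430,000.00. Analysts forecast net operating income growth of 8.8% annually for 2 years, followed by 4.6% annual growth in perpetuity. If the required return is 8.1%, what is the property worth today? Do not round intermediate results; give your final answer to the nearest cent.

D_1 = 467840.00000
D_2 = 509009.92000
Terminal value at year 2: TV = D_2×(1+g_2)/(r−g_2) = 532424.37632/0.035 = 15212125.03771
P_0 = D_1/(1+r)^1 + D_2/(1+r)^2 + TV/(1+r)^2
    = 432784.45883 + 435586.94839 + 13017827.08623 = 13886198.49346

€13886198.49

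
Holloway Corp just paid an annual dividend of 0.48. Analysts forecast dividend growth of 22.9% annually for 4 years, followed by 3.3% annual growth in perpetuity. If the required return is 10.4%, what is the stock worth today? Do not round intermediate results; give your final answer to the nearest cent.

D_1 = 0.58992
D_2 = 0.72501
D_3 = 0.89104
D_4 = 1.09509
Terminal value at year 4: TV = D_4×(1+g_2)/(r−g_2) = 1.13123/0.071 = 15.93275
P_0 = D_1/(1+r)^1 + D_2/(1+r)^2 + D_3/(1+r)^3 + D_4/(1+r)^4 + TV/(1+r)^4
    = 0.53435 + 0.59485 + 0.66220 + 0.73718 + 10.72542 = 13.25400

13.25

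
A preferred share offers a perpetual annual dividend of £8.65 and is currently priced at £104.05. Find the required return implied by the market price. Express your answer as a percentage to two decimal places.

P = C/r ⇒ r = C/P = £8.65/£104.05 = 0.083133

8.31%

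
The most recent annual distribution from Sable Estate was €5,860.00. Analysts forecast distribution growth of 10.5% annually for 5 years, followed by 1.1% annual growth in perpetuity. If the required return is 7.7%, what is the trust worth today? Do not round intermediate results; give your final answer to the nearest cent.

D_1 = 6475.30000
D_2 = 7155.20650
D_3 = 7906.50318
D_4 = 8736.68602
D_5 = 9654.03805
Terminal value at year 5: TV = D_5×(1+g_2)/(r−g_2) = 9760.23247/0.066 = 147882.31011
P_0 = D_1/(1+r)^1 + D_2/(1+r)^2 + D_3/(1+r)^3 + D_4/(1+r)^4 + D_5/(1+r)^5 + TV/(1+r)^5
    = 6012.34912 + 6168.65903 + 6329.03271 + 6493.57581 + 6662.39672 + 102055.80429 = 133721.81767

€133721.82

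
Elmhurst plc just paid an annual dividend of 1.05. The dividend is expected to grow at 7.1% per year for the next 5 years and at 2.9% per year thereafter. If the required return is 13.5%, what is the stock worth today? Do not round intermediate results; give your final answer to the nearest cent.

D_1 = 1.12455
D_2 = 1.20439
D_3 = 1.28990
D_4 = 1.38149
D_5 = 1.47957
Terminal value at year 5: TV = D_5×(1+g_2)/(r−g_2) = 1.52248/0.106 = 14.36303
P_0 = D_1/(1+r)^1 + D_2/(1+r)^2 + D_3/(1+r)^3 + D_4/(1+r)^4 + D_5/(1+r)^5 + TV/(1+r)^5
    = 0.99079 + 0.93492 + 0.88221 + 0.83246 + 0.78552 + 7.62547 = 12.05138

12.05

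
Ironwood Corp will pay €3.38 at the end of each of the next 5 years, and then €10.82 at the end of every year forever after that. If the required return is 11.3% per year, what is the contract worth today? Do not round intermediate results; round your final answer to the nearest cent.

PV of 5-year annuity: €3.38 × [1 − (1+0.113)^−5] / 0.113 = 12.39843
Perpetuity value at year 5: €10.82 / 0.113 = 95.75221
PV of perpetuity: 95.75221 / (1+0.113)^5 = 56.06257
Total PV = 12.39843 + 56.06257 = 68.46100

€68.46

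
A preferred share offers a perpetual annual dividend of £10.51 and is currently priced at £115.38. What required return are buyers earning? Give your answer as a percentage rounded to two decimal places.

9.11%

P = C/r ⇒ r = C/P = £10.51/£115.38 = 0.091090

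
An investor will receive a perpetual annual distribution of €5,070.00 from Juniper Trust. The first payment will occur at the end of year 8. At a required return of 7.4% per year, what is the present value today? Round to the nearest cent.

€41566.77

Value at end of year 7: C / r = €5,070.00 / 0.074 = €68,513.5135
Discount to today: PV = €68,513.5135 / (1 + 0.074)^7 = €68,513.5135 / 1.648276 = €41,566.77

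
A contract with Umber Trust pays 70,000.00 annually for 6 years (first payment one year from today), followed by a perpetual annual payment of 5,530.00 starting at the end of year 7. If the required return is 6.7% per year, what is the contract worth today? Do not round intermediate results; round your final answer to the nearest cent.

392702.92

PV of 6-year annuity: 70,000.00 × [1 − (1+0.067)^−6] / 0.067 = 336770.47377
Perpetuity value at year 6: 5,530.00 / 0.067 = 82537.31343
PV of perpetuity: 82537.31343 / (1+0.067)^6 = 55932.44601
Total PV = 336770.47377 + 55932.44601 = 392702.91977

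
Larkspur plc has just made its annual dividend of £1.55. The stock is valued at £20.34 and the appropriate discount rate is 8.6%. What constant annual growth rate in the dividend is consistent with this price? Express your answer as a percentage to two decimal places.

0.91%

P = D₀(1+g)/(r−g) ⇒ P(r−g) = D₀(1+g) ⇒ g(P+D₀) = P·r − D₀
g = (P·r − D₀)/(P + D₀) = (£20.34×0.086 − £1.55) / (£20.34 + £1.55) = 0.009102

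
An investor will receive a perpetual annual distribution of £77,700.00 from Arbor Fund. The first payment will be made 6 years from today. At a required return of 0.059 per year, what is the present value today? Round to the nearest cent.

£988756.17

Value at end of year 5: C / r = £77,700.00 / 0.059 = £1,316,949.1525
Discount to today: PV = £1,316,949.1525 / (1 + 0.059)^5 = £1,316,949.1525 / 1.331925 = £988,756.17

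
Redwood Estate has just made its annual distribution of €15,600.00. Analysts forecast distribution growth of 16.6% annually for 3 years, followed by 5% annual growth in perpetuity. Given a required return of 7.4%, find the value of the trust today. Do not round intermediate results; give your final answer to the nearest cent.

D_1 = 18189.60000
D_2 = 21209.07360
D_3 = 24729.77982
Terminal value at year 3: TV = D_3×(1+g_2)/(r−g_2) = 25966.26881/0.024 = 1081927.86702
P_0 = D_1/(1+r)^1 + D_2/(1+r)^2 + D_3/(1+r)^3 + TV/(1+r)^3
    = 16936.31285 + 18387.09570 + 19962.15418 + 873344.24526 = 928629.80799

€928629.81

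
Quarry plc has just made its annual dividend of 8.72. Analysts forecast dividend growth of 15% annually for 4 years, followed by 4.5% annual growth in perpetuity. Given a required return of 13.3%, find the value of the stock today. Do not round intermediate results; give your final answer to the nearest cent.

146.11

D_1 = 10.02800
D_2 = 11.53220
D_3 = 13.26203
D_4 = 15.25133
Terminal value at year 4: TV = D_4×(1+g_2)/(r−g_2) = 15.93764/0.088 = 181.10960
P_0 = D_1/(1+r)^1 + D_2/(1+r)^2 + D_3/(1+r)^3 + D_4/(1+r)^4 + TV/(1+r)^4
    = 8.85084 + 8.98364 + 9.11843 + 9.25525 + 109.90611 = 146.11427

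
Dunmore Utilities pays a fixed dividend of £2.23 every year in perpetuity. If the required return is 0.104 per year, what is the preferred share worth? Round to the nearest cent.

£21.44

Level perpetuity: PV = C / r = £2.23 / 0.104 = £21.44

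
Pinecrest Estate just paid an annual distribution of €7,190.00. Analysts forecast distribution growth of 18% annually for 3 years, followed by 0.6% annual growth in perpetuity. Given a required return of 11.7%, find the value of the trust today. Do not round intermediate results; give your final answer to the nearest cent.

€100918.77

D_1 = 8484.20000
D_2 = 10011.35600
D_3 = 11813.40008
Terminal value at year 3: TV = D_3×(1+g_2)/(r−g_2) = 11884.28048/0.111 = 107065.58991
P_0 = D_1/(1+r)^1 + D_2/(1+r)^2 + D_3/(1+r)^3 + TV/(1+r)^3
    = 7595.52372 + 8023.91942 + 8476.47710 + 76822.84649 = 100918.76673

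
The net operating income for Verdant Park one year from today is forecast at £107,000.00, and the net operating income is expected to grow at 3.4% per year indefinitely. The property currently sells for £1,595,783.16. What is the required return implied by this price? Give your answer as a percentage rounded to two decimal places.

10.11%

P = D₁/(r − g) ⇒ r = D₁/P + g = £107,000.0000/£1,595,783.16 + 0.034 = 0.067052 + 0.034 = 0.101052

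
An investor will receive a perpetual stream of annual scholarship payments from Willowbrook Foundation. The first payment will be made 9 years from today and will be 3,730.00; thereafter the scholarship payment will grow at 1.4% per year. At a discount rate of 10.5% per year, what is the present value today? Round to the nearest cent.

Value at end of year 8: C₁ / (r − g) = 3,730.00 / (0.105 − 0.014) = 40,989.0110
Discount to today: PV = 40,989.0110 / (1 + 0.105)^8 = 40,989.0110 / 2.222789 = 18,440.35

18440.35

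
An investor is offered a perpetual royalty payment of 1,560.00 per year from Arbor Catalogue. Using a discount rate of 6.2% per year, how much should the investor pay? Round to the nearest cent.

25161.29

Level perpetuity: PV = C / r = 1,560.00 / 0.062 = 25,161.29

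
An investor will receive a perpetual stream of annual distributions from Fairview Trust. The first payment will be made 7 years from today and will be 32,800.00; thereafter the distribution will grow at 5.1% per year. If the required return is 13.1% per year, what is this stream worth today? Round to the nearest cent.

Value at end of year 6: C₁ / (r − g) = 32,800.00 / (0.131 − 0.051) = 410,000.0000
Discount to today: PV = 410,000.0000 / (1 + 0.131)^6 = 410,000.0000 / 2.093031 = 195,888.18

195888.18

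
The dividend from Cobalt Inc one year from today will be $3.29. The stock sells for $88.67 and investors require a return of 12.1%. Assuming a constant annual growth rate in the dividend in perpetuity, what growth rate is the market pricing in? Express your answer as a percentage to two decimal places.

P = D₁/(r−g) ⇒ g = r − D₁/P = 0.121 − $3.29/$88.67 = 0.083896

8.39%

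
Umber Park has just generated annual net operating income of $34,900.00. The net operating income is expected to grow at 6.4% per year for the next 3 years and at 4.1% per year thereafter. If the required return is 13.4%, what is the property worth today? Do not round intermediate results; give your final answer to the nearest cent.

$414982.91

D_1 = 37133.60000
D_2 = 39510.15040
D_3 = 42038.80003
Terminal value at year 3: TV = D_3×(1+g_2)/(r−g_2) = 43762.39083/0.093 = 470563.34222
P_0 = D_1/(1+r)^1 + D_2/(1+r)^2 + D_3/(1+r)^3 + TV/(1+r)^3
    = 32745.67901 + 30724.34080 + 28827.77655 + 322685.11176 = 414982.90813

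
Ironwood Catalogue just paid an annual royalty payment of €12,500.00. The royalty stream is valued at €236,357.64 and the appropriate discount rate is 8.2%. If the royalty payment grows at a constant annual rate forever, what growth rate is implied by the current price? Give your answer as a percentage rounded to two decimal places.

P = D₀(1+g)/(r−g) ⇒ P(r−g) = D₀(1+g) ⇒ g(P+D₀) = P·r − D₀
g = (P·r − D₀)/(P + D₀) = (€236,357.64×0.082 − €12,500.00) / (€236,357.64 + €12,500.00) = 0.027652

2.77%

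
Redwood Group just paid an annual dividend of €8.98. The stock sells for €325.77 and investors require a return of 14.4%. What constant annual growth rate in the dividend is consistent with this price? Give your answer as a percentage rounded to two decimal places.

11.33%

P = D₀(1+g)/(r−g) ⇒ P(r−g) = D₀(1+g) ⇒ g(P+D₀) = P·r − D₀
g = (P·r − D₀)/(P + D₀) = (€325.77×0.144 − €8.98) / (€325.77 + €8.98) = 0.113311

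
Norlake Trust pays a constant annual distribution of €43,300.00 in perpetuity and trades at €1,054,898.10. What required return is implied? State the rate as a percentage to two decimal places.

P = C/r ⇒ r = C/P = €43,300.00/€1,054,898.10 = 0.041047

4.10%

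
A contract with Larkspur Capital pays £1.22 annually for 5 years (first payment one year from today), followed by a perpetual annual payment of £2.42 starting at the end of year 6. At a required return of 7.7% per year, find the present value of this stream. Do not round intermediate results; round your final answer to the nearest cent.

£26.60

PV of 5-year annuity: £1.22 × [1 − (1+0.077)^−5] / 0.077 = 4.90987
Perpetuity value at year 5: £2.42 / 0.077 = 31.42857
PV of perpetuity: 31.42857 / (1+0.077)^5 = 21.68933
Total PV = 4.90987 + 21.68933 = 26.59920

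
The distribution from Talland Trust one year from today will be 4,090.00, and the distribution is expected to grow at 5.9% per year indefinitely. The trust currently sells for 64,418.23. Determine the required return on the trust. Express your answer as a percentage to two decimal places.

P = D₁/(r − g) ⇒ r = D₁/P + g = 4,090.0000/64,418.23 + 0.059 = 0.063491 + 0.059 = 0.122491

12.25%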